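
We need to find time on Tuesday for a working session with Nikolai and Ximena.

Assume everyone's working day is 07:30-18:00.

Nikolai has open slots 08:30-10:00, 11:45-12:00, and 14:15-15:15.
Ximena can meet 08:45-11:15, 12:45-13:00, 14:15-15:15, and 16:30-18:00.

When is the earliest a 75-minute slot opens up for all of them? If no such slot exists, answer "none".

08:45

Nikolai ∩ Ximena: 08:45–10:00, 14:15–15:15.
Windows ≥ 75 min: 08:45–10:00.
Earliest such window starts at 08:45.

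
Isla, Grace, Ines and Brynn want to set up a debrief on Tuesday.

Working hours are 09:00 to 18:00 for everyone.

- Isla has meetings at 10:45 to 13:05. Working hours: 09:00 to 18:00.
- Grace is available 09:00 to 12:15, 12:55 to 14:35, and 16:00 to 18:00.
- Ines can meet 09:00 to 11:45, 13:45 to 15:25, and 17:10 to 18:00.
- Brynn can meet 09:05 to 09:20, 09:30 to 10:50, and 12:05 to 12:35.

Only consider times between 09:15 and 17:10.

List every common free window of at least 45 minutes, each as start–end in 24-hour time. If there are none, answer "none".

09:30–10:45

Isla free within 09:00–18:00: 09:00–10:45, 13:05–18:00.
Isla ∩ Grace: 09:00–10:45, 13:05–14:35, 16:00–18:00.
Isla ∩ Grace ∩ Ines: 09:00–10:45, 13:45–14:35, 17:10–18:00.
Isla ∩ Grace ∩ Ines ∩ Brynn: 09:05–09:20, 09:30–10:45.
Restricted to 09:15–17:10: 09:15–09:20, 09:30–10:45.
Windows ≥ 45 min: 09:30–10:45.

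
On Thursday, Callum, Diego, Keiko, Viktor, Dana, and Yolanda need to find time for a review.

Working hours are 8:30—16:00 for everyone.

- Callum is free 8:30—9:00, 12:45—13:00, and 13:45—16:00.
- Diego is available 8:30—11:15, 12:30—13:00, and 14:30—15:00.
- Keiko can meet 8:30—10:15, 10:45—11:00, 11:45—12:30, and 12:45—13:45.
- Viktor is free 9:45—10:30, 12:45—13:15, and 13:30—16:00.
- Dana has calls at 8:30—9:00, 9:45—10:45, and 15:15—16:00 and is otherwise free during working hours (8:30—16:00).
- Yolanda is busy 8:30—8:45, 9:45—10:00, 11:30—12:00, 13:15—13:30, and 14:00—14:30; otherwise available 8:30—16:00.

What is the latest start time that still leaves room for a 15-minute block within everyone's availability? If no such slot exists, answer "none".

Dana free within 08:30–16:00: 09:00–09:45, 10:45–15:15.
Yolanda free within 08:30–16:00: 08:45–09:45, 10:00–11:30, 12:00–13:15, 13:30–14:00, 14:30–16:00.
Callum ∩ Diego: 08:30–09:00, 12:45–13:00, 14:30–15:00.
Callum ∩ Diego ∩ Keiko: 08:30–09:00, 12:45–13:00.
Callum ∩ Diego ∩ Keiko ∩ Viktor: 12:45–13:00.
Callum ∩ Diego ∩ Keiko ∩ Viktor ∩ Dana: 12:45–13:00.
Callum ∩ Diego ∩ Keiko ∩ Viktor ∩ Dana ∩ Yolanda: 12:45–13:00.
Windows ≥ 15 min: 12:45–13:00.
Latest start in the last window 12:45–13:00 is 13:00 − 15 min = 12:45.

12:45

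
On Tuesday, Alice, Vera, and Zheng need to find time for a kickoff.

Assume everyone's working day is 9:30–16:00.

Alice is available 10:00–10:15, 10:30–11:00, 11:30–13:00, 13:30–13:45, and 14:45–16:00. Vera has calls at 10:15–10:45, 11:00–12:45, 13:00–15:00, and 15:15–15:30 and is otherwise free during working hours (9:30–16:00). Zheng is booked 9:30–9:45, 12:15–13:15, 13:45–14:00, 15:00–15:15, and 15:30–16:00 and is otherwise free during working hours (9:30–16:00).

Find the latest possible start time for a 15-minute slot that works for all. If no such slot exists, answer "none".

Vera free within 09:30–16:00: 09:30–10:15, 10:45–11:00, 12:45–13:00, 15:00–15:15, 15:30–16:00.
Zheng free within 09:30–16:00: 09:45–12:15, 13:15–13:45, 14:00–15:00, 15:15–15:30.
Alice ∩ Vera: 10:00–10:15, 10:45–11:00, 12:45–13:00, 15:00–15:15, 15:30–16:00.
Alice ∩ Vera ∩ Zheng: 10:00–10:15, 10:45–11:00.
Windows ≥ 15 min: 10:00–10:15, 10:45–11:00.
Latest start in the last window 10:45–11:00 is 11:00 − 15 min = 10:45.

10:45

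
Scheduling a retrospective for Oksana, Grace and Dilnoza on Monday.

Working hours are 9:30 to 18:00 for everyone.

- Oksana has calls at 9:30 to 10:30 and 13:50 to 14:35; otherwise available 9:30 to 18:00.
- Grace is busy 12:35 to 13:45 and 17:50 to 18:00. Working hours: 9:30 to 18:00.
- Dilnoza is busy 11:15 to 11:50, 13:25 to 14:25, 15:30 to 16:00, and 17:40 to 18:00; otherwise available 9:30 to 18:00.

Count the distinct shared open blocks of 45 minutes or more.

Oksana free within 09:30–18:00: 10:30–13:50, 14:35–18:00.
Grace free within 09:30–18:00: 09:30–12:35, 13:45–17:50.
Dilnoza free within 09:30–18:00: 09:30–11:15, 11:50–13:25, 14:25–15:30, 16:00–17:40.
Oksana ∩ Grace: 10:30–12:35, 13:45–13:50, 14:35–17:50.
Oksana ∩ Grace ∩ Dilnoza: 10:30–11:15, 11:50–12:35, 14:35–15:30, 16:00–17:40.
Windows ≥ 45 min: 10:30–11:15, 11:50–12:35, 14:35–15:30, 16:00–17:40.
That's 4 windows.

4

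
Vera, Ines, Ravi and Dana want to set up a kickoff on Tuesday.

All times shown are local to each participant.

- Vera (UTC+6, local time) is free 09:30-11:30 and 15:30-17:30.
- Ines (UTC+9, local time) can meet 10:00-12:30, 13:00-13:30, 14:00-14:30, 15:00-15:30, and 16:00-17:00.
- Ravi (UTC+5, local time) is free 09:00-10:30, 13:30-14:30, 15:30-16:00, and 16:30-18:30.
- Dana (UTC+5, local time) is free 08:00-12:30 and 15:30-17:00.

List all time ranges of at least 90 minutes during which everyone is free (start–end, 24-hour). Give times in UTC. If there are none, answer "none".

none

Vera → UTC: 03:30–05:30, 09:30–11:30.
Ines → UTC: 01:00–03:30, 04:00–04:30, 05:00–05:30, 06:00–06:30, 07:00–08:00.
Ravi → UTC: 04:00–05:30, 08:30–09:30, 10:30–11:00, 11:30–13:30.
Dana → UTC: 03:00–07:30, 10:30–12:00.
Vera ∩ Ines: 04:00–04:30, 05:00–05:30.
Vera ∩ Ines ∩ Ravi: 04:00–04:30, 05:00–05:30.
Vera ∩ Ines ∩ Ravi ∩ Dana: 04:00–04:30, 05:00–05:30.
Windows ≥ 90 min: (none).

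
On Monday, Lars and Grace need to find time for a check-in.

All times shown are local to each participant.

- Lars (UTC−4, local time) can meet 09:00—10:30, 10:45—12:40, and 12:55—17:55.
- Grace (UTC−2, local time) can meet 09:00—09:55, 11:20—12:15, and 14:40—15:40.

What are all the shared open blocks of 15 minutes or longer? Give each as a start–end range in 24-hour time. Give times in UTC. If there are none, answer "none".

Lars → UTC: 13:00–14:30, 14:45–16:40, 16:55–21:55.
Grace → UTC: 11:00–11:55, 13:20–14:15, 16:40–17:40.
Lars ∩ Grace: 13:20–14:15, 16:55–17:40.
Windows ≥ 15 min: 13:20–14:15, 16:55–17:40.

13:20–14:15, 16:55–17:40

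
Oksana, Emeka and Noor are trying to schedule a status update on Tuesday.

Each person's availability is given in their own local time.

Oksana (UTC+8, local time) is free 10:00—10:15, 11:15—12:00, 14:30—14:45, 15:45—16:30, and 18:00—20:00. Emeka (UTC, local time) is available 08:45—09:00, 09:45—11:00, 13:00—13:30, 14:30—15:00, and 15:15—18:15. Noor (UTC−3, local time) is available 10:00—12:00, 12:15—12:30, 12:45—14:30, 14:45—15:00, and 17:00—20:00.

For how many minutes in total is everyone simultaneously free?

Oksana → UTC: 02:00–02:15, 03:15–04:00, 06:30–06:45, 07:45–08:30, 10:00–12:00.
Emeka → UTC: 08:45–09:00, 09:45–11:00, 13:00–13:30, 14:30–15:00, 15:15–18:15.
Noor → UTC: 13:00–15:00, 15:15–15:30, 15:45–17:30, 17:45–18:00, 20:00–23:00.
Oksana ∩ Emeka: 10:00–11:00.
Oksana ∩ Emeka ∩ Noor: (none).
Total common minutes: 0.

0 minutes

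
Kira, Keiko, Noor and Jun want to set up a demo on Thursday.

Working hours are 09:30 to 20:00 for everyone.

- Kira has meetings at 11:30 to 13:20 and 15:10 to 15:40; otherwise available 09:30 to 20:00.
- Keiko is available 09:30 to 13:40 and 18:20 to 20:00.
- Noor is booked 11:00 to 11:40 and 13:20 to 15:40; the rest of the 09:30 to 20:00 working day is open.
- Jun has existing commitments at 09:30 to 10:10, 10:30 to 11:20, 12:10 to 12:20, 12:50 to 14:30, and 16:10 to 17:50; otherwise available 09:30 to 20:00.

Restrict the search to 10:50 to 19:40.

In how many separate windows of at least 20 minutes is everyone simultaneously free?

Kira free within 09:30–20:00: 09:30–11:30, 13:20–15:10, 15:40–20:00.
Noor free within 09:30–20:00: 09:30–11:00, 11:40–13:20, 15:40–20:00.
Jun free within 09:30–20:00: 10:10–10:30, 11:20–12:10, 12:20–12:50, 14:30–16:10, 17:50–20:00.
Kira ∩ Keiko: 09:30–11:30, 13:20–13:40, 18:20–20:00.
Kira ∩ Keiko ∩ Noor: 09:30–11:00, 18:20–20:00.
Kira ∩ Keiko ∩ Noor ∩ Jun: 10:10–10:30, 18:20–20:00.
Restricted to 10:50–19:40: 18:20–19:40.
Windows ≥ 20 min: 18:20–19:40.
That's 1 window.

1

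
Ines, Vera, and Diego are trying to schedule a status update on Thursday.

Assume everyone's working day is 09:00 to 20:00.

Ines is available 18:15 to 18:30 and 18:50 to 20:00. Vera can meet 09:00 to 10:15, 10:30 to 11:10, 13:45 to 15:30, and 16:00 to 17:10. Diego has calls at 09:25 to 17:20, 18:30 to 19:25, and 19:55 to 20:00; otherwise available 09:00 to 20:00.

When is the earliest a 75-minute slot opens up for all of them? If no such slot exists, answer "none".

none

Diego free within 09:00–20:00: 09:00–09:25, 17:20–18:30, 19:25–19:55.
Ines ∩ Vera: (none).
Ines ∩ Vera ∩ Diego: (none).
Windows ≥ 75 min: (none).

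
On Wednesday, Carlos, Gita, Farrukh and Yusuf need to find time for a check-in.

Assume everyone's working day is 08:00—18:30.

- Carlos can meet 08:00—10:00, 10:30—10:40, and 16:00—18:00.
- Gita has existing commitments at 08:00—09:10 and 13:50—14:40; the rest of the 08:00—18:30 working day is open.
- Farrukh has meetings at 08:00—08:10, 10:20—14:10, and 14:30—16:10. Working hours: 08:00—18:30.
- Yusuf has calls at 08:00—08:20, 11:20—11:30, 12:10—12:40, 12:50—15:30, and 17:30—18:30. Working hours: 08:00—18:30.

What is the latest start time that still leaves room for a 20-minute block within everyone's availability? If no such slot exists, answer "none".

17:10

Gita free within 08:00–18:30: 09:10–13:50, 14:40–18:30.
Farrukh free within 08:00–18:30: 08:10–10:20, 14:10–14:30, 16:10–18:30.
Yusuf free within 08:00–18:30: 08:20–11:20, 11:30–12:10, 12:40–12:50, 15:30–17:30.
Carlos ∩ Gita: 09:10–10:00, 10:30–10:40, 16:00–18:00.
Carlos ∩ Gita ∩ Farrukh: 09:10–10:00, 16:10–18:00.
Carlos ∩ Gita ∩ Farrukh ∩ Yusuf: 09:10–10:00, 16:10–17:30.
Windows ≥ 20 min: 09:10–10:00, 16:10–17:30.
Latest start in the last window 16:10–17:30 is 17:30 − 20 min = 17:10.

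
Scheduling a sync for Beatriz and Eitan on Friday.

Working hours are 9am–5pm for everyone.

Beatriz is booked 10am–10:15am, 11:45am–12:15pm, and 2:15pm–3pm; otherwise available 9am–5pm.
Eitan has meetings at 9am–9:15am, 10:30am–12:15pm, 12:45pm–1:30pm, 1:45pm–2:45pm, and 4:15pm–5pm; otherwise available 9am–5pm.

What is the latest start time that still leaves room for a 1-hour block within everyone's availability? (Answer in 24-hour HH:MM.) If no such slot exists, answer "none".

15:15

Beatriz free within 09:00–17:00: 09:00–10:00, 10:15–11:45, 12:15–14:15, 15:00–17:00.
Eitan free within 09:00–17:00: 09:15–10:30, 12:15–12:45, 13:30–13:45, 14:45–16:15.
Beatriz ∩ Eitan: 09:15–10:00, 10:15–10:30, 12:15–12:45, 13:30–13:45, 15:00–16:15.
Windows ≥ 60 min: 15:00–16:15.
Latest start in the last window 15:00–16:15 is 16:15 − 60 min = 15:15.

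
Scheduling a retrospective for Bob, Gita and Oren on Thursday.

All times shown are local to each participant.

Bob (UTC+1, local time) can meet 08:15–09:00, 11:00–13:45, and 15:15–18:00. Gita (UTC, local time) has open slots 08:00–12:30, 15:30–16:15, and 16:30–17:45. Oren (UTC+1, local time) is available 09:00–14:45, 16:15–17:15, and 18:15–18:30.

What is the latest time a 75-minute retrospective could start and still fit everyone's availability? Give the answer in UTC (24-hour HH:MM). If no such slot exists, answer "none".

Bob → UTC: 07:15–08:00, 10:00–12:45, 14:15–17:00.
Gita → UTC: 08:00–12:30, 15:30–16:15, 16:30–17:45.
Oren → UTC: 08:00–13:45, 15:15–16:15, 17:15–17:30.
Bob ∩ Gita: 10:00–12:30, 15:30–16:15, 16:30–17:00.
Bob ∩ Gita ∩ Oren: 10:00–12:30, 15:30–16:15.
Windows ≥ 75 min: 10:00–12:30.
Latest start in the last window 10:00–12:30 is 12:30 − 75 min = 11:15.

11:15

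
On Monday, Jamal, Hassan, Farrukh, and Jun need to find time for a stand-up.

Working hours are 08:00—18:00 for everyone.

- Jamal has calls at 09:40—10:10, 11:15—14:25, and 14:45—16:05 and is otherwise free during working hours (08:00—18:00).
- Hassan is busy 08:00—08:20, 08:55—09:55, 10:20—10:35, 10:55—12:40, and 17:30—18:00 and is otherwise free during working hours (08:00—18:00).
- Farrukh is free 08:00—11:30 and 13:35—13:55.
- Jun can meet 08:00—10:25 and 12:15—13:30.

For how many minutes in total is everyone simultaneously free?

Jamal free within 08:00–18:00: 08:00–09:40, 10:10–11:15, 14:25–14:45, 16:05–18:00.
Hassan free within 08:00–18:00: 08:20–08:55, 09:55–10:20, 10:35–10:55, 12:40–17:30.
Jamal ∩ Hassan: 08:20–08:55, 10:10–10:20, 10:35–10:55, 14:25–14:45, 16:05–17:30.
Jamal ∩ Hassan ∩ Farrukh: 08:20–08:55, 10:10–10:20, 10:35–10:55.
Jamal ∩ Hassan ∩ Farrukh ∩ Jun: 08:20–08:55, 10:10–10:20.
Total common minutes: 35 + 10 = 45.

45 minutes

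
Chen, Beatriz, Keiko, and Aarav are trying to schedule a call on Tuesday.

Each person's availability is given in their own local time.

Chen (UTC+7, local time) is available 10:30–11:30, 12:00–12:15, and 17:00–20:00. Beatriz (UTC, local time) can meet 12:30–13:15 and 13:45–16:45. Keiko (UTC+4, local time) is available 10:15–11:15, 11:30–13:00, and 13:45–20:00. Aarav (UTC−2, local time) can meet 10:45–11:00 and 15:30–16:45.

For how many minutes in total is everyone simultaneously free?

15 minutes

Chen → UTC: 03:30–04:30, 05:00–05:15, 10:00–13:00.
Beatriz → UTC: 12:30–13:15, 13:45–16:45.
Keiko → UTC: 06:15–07:15, 07:30–09:00, 09:45–16:00.
Aarav → UTC: 12:45–13:00, 17:30–18:45.
Chen ∩ Beatriz: 12:30–13:00.
Chen ∩ Beatriz ∩ Keiko: 12:30–13:00.
Chen ∩ Beatriz ∩ Keiko ∩ Aarav: 12:45–13:00.
Total common minutes: 15.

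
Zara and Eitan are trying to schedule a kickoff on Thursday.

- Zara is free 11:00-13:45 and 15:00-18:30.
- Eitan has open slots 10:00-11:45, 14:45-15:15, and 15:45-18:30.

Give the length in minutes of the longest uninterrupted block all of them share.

Zara ∩ Eitan: 11:00–11:45, 15:00–15:15, 15:45–18:30.
Common window lengths: 45, 15, 165 min; longest is 165.

165 minutes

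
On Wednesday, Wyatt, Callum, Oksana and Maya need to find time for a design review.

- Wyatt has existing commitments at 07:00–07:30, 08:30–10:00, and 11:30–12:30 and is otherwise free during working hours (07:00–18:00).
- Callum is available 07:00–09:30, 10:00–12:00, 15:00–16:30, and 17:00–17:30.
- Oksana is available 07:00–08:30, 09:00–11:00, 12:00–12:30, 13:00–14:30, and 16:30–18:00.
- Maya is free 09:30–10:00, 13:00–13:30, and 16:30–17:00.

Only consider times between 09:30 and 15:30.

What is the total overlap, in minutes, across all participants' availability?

0 minutes

Wyatt free within 07:00–18:00: 07:30–08:30, 10:00–11:30, 12:30–18:00.
Wyatt ∩ Callum: 07:30–08:30, 10:00–11:30, 15:00–16:30, 17:00–17:30.
Wyatt ∩ Callum ∩ Oksana: 07:30–08:30, 10:00–11:00, 17:00–17:30.
Wyatt ∩ Callum ∩ Oksana ∩ Maya: (none).
Restricted to 09:30–15:30: (none).
Total common minutes: 0.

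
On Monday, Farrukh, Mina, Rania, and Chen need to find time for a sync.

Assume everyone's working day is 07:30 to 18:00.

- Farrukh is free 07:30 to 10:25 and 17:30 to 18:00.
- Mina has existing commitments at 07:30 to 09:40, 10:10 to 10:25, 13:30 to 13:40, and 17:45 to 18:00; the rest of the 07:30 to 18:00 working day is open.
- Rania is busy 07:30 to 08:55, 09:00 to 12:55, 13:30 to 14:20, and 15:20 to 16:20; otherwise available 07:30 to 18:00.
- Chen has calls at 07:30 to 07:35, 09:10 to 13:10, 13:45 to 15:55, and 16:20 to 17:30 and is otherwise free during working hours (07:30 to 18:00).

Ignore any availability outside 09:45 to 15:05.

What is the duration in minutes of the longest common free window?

0 minutes

Mina free within 07:30–18:00: 09:40–10:10, 10:25–13:30, 13:40–17:45.
Rania free within 07:30–18:00: 08:55–09:00, 12:55–13:30, 14:20–15:20, 16:20–18:00.
Chen free within 07:30–18:00: 07:35–09:10, 13:10–13:45, 15:55–16:20, 17:30–18:00.
Farrukh ∩ Mina: 09:40–10:10, 17:30–17:45.
Farrukh ∩ Mina ∩ Rania: 17:30–17:45.
Farrukh ∩ Mina ∩ Rania ∩ Chen: 17:30–17:45.
Restricted to 09:45–15:05: (none).
No common window.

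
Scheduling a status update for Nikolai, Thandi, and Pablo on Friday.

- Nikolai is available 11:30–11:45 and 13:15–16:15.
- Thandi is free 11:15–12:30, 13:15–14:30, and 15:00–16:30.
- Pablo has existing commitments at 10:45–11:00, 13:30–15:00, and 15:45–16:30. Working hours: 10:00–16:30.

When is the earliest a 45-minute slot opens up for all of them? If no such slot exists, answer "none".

Pablo free within 10:00–16:30: 10:00–10:45, 11:00–13:30, 15:00–15:45.
Nikolai ∩ Thandi: 11:30–11:45, 13:15–14:30, 15:00–16:15.
Nikolai ∩ Thandi ∩ Pablo: 11:30–11:45, 13:15–13:30, 15:00–15:45.
Windows ≥ 45 min: 15:00–15:45.
Earliest such window starts at 15:00.

15:00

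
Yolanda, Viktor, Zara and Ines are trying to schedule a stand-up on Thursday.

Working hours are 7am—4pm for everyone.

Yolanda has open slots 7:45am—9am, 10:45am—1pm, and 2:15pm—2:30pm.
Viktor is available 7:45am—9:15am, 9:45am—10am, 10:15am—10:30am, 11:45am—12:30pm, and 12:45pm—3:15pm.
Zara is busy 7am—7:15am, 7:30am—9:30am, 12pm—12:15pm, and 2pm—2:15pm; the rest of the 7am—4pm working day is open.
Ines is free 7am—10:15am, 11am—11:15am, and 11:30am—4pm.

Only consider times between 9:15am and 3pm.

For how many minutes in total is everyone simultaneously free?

60 minutes

Zara free within 07:00–16:00: 07:15–07:30, 09:30–12:00, 12:15–14:00, 14:15–16:00.
Yolanda ∩ Viktor: 07:45–09:00, 11:45–12:30, 12:45–13:00, 14:15–14:30.
Yolanda ∩ Viktor ∩ Zara: 11:45–12:00, 12:15–12:30, 12:45–13:00, 14:15–14:30.
Yolanda ∩ Viktor ∩ Zara ∩ Ines: 11:45–12:00, 12:15–12:30, 12:45–13:00, 14:15–14:30.
Restricted to 09:15–15:00: 11:45–12:00, 12:15–12:30, 12:45–13:00, 14:15–14:30.
Total common minutes: 15 + 15 + 15 + 15 = 60.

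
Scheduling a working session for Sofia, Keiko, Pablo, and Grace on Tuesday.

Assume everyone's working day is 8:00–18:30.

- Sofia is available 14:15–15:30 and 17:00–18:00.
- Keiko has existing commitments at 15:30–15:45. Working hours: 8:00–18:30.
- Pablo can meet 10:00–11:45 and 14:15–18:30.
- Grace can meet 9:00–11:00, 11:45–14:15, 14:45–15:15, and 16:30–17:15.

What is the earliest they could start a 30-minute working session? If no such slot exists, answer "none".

14:45

Keiko free within 08:00–18:30: 08:00–15:30, 15:45–18:30.
Sofia ∩ Keiko: 14:15–15:30, 17:00–18:00.
Sofia ∩ Keiko ∩ Pablo: 14:15–15:30, 17:00–18:00.
Sofia ∩ Keiko ∩ Pablo ∩ Grace: 14:45–15:15, 17:00–17:15.
Windows ≥ 30 min: 14:45–15:15.
Earliest such window starts at 14:45.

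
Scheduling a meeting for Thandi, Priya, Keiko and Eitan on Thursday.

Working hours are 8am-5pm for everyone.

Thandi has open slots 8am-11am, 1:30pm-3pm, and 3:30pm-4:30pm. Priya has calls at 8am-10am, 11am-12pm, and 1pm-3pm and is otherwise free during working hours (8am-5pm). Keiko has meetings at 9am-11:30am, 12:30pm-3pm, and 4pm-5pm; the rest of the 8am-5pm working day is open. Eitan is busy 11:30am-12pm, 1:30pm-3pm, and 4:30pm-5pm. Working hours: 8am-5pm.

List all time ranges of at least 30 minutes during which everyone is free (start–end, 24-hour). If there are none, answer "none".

15:30–16:00

Priya free within 08:00–17:00: 10:00–11:00, 12:00–13:00, 15:00–17:00.
Keiko free within 08:00–17:00: 08:00–09:00, 11:30–12:30, 15:00–16:00.
Eitan free within 08:00–17:00: 08:00–11:30, 12:00–13:30, 15:00–16:30.
Thandi ∩ Priya: 10:00–11:00, 15:30–16:30.
Thandi ∩ Priya ∩ Keiko: 15:30–16:00.
Thandi ∩ Priya ∩ Keiko ∩ Eitan: 15:30–16:00.
Windows ≥ 30 min: 15:30–16:00.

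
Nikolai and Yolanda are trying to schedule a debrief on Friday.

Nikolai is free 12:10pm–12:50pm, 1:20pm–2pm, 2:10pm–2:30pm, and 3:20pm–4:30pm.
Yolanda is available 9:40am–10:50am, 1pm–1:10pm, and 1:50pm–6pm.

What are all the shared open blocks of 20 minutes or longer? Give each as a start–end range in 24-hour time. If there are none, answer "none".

Nikolai ∩ Yolanda: 13:50–14:00, 14:10–14:30, 15:20–16:30.
Windows ≥ 20 min: 14:10–14:30, 15:20–16:30.

14:10–14:30, 15:20–16:30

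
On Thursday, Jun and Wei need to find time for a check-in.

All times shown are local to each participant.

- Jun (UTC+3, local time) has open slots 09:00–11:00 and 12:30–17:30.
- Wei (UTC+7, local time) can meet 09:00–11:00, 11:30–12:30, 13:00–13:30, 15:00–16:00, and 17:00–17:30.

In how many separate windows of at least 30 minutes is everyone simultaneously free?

2

Jun → UTC: 06:00–08:00, 09:30–14:30.
Wei → UTC: 02:00–04:00, 04:30–05:30, 06:00–06:30, 08:00–09:00, 10:00–10:30.
Jun ∩ Wei: 06:00–06:30, 10:00–10:30.
Windows ≥ 30 min: 06:00–06:30, 10:00–10:30.
That's 2 windows.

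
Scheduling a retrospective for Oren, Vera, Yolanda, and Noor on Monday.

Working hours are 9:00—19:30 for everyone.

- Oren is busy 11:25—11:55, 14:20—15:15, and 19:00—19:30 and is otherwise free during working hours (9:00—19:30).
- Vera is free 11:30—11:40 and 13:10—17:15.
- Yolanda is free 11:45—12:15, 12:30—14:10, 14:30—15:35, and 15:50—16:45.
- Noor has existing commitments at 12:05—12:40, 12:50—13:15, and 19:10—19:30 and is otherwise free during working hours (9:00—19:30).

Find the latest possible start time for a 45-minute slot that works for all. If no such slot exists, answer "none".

16:00

Oren free within 09:00–19:30: 09:00–11:25, 11:55–14:20, 15:15–19:00.
Noor free within 09:00–19:30: 09:00–12:05, 12:40–12:50, 13:15–19:10.
Oren ∩ Vera: 13:10–14:20, 15:15–17:15.
Oren ∩ Vera ∩ Yolanda: 13:10–14:10, 15:15–15:35, 15:50–16:45.
Oren ∩ Vera ∩ Yolanda ∩ Noor: 13:15–14:10, 15:15–15:35, 15:50–16:45.
Windows ≥ 45 min: 13:15–14:10, 15:50–16:45.
Latest start in the last window 15:50–16:45 is 16:45 − 45 min = 16:00.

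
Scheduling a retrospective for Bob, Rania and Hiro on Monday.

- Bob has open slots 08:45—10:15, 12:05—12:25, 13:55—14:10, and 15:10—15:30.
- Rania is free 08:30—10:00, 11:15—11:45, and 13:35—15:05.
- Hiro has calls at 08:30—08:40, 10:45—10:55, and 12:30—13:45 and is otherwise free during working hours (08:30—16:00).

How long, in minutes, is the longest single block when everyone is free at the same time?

75 minutes

Hiro free within 08:30–16:00: 08:40–10:45, 10:55–12:30, 13:45–16:00.
Bob ∩ Rania: 08:45–10:00, 13:55–14:10.
Bob ∩ Rania ∩ Hiro: 08:45–10:00, 13:55–14:10.
Common window lengths: 75, 15 min; longest is 75.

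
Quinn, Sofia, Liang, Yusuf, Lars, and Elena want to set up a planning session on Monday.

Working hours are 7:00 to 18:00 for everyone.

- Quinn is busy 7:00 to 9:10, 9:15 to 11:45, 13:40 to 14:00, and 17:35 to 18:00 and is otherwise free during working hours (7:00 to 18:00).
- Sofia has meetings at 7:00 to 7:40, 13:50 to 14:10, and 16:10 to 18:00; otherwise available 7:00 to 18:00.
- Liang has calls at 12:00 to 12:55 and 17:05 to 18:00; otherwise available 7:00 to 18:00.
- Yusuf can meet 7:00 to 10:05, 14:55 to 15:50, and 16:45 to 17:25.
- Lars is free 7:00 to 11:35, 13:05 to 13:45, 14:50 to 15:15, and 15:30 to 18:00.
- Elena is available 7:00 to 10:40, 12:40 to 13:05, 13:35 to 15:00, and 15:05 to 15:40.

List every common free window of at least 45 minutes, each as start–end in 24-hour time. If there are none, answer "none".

Quinn free within 07:00–18:00: 09:10–09:15, 11:45–13:40, 14:00–17:35.
Sofia free within 07:00–18:00: 07:40–13:50, 14:10–16:10.
Liang free within 07:00–18:00: 07:00–12:00, 12:55–17:05.
Quinn ∩ Sofia: 09:10–09:15, 11:45–13:40, 14:10–16:10.
Quinn ∩ Sofia ∩ Liang: 09:10–09:15, 11:45–12:00, 12:55–13:40, 14:10–16:10.
Quinn ∩ Sofia ∩ Liang ∩ Yusuf: 09:10–09:15, 14:55–15:50.
Quinn ∩ Sofia ∩ Liang ∩ Yusuf ∩ Lars: 09:10–09:15, 14:55–15:15, 15:30–15:50.
Quinn ∩ Sofia ∩ Liang ∩ Yusuf ∩ Lars ∩ Elena: 09:10–09:15, 14:55–15:00, 15:05–15:15, 15:30–15:40.
Windows ≥ 45 min: (none).

none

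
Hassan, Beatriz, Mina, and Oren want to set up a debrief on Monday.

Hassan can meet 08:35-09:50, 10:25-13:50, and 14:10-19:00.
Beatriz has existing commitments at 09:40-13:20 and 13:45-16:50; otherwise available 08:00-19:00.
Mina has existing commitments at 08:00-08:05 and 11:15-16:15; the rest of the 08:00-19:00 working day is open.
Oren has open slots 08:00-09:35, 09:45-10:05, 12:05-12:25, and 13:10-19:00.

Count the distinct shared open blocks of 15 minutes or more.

Beatriz free within 08:00–19:00: 08:00–09:40, 13:20–13:45, 16:50–19:00.
Mina free within 08:00–19:00: 08:05–11:15, 16:15–19:00.
Hassan ∩ Beatriz: 08:35–09:40, 13:20–13:45, 16:50–19:00.
Hassan ∩ Beatriz ∩ Mina: 08:35–09:40, 16:50–19:00.
Hassan ∩ Beatriz ∩ Mina ∩ Oren: 08:35–09:35, 16:50–19:00.
Windows ≥ 15 min: 08:35–09:35, 16:50–19:00.
That's 2 windows.

2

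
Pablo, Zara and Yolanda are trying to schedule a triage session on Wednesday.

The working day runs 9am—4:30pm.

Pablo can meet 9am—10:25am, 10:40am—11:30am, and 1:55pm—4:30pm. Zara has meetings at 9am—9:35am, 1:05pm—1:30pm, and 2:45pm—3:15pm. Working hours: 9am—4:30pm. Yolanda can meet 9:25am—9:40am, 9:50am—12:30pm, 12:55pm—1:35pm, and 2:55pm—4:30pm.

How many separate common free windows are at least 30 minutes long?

Zara free within 09:00–16:30: 09:35–13:05, 13:30–14:45, 15:15–16:30.
Pablo ∩ Zara: 09:35–10:25, 10:40–11:30, 13:55–14:45, 15:15–16:30.
Pablo ∩ Zara ∩ Yolanda: 09:35–09:40, 09:50–10:25, 10:40–11:30, 15:15–16:30.
Windows ≥ 30 min: 09:50–10:25, 10:40–11:30, 15:15–16:30.
That's 3 windows.

3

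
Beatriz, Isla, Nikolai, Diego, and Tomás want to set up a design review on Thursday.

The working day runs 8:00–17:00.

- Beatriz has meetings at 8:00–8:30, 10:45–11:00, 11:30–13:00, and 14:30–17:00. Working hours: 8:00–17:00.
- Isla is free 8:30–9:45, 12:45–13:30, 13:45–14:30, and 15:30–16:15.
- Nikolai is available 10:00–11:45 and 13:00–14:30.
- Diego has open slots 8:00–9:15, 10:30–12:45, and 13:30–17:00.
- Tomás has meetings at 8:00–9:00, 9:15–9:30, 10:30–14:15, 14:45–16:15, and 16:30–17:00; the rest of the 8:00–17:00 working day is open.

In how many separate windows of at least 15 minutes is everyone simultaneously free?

1

Beatriz free within 08:00–17:00: 08:30–10:45, 11:00–11:30, 13:00–14:30.
Tomás free within 08:00–17:00: 09:00–09:15, 09:30–10:30, 14:15–14:45, 16:15–16:30.
Beatriz ∩ Isla: 08:30–09:45, 13:00–13:30, 13:45–14:30.
Beatriz ∩ Isla ∩ Nikolai: 13:00–13:30, 13:45–14:30.
Beatriz ∩ Isla ∩ Nikolai ∩ Diego: 13:45–14:30.
Beatriz ∩ Isla ∩ Nikolai ∩ Diego ∩ Tomás: 14:15–14:30.
Windows ≥ 15 min: 14:15–14:30.
That's 1 window.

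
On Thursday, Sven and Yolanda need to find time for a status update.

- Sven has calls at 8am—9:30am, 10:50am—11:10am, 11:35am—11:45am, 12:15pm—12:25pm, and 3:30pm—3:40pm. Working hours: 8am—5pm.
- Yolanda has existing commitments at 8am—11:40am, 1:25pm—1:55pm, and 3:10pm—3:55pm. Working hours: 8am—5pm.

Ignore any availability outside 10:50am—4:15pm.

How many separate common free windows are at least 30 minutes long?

Sven free within 08:00–17:00: 09:30–10:50, 11:10–11:35, 11:45–12:15, 12:25–15:30, 15:40–17:00.
Yolanda free within 08:00–17:00: 11:40–13:25, 13:55–15:10, 15:55–17:00.
Sven ∩ Yolanda: 11:45–12:15, 12:25–13:25, 13:55–15:10, 15:55–17:00.
Restricted to 10:50–16:15: 11:45–12:15, 12:25–13:25, 13:55–15:10, 15:55–16:15.
Windows ≥ 30 min: 11:45–12:15, 12:25–13:25, 13:55–15:10.
That's 3 windows.

3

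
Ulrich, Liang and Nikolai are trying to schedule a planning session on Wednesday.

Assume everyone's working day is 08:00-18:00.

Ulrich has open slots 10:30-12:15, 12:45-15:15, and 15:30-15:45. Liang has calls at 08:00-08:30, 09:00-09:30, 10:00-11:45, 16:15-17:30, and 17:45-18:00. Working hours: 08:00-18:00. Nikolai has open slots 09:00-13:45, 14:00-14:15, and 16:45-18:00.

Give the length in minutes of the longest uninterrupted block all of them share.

60 minutes

Liang free within 08:00–18:00: 08:30–09:00, 09:30–10:00, 11:45–16:15, 17:30–17:45.
Ulrich ∩ Liang: 11:45–12:15, 12:45–15:15, 15:30–15:45.
Ulrich ∩ Liang ∩ Nikolai: 11:45–12:15, 12:45–13:45, 14:00–14:15.
Common window lengths: 30, 60, 15 min; longest is 60.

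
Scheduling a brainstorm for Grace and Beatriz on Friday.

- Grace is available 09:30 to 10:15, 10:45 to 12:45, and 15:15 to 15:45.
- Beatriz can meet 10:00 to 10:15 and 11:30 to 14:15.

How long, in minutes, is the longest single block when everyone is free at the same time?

Grace ∩ Beatriz: 10:00–10:15, 11:30–12:45.
Common window lengths: 15, 75 min; longest is 75.

75 minutes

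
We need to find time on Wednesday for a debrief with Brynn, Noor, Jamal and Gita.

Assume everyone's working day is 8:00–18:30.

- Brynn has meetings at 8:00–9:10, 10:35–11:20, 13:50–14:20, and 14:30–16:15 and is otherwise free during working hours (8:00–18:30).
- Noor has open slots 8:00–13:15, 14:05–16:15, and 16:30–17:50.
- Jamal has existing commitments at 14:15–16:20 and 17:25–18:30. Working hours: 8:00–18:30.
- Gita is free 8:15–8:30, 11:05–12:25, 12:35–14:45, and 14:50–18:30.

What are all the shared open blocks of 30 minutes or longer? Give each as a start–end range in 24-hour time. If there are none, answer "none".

11:20–12:25, 12:35–13:15, 16:30–17:25

Brynn free within 08:00–18:30: 09:10–10:35, 11:20–13:50, 14:20–14:30, 16:15–18:30.
Jamal free within 08:00–18:30: 08:00–14:15, 16:20–17:25.
Brynn ∩ Noor: 09:10–10:35, 11:20–13:15, 14:20–14:30, 16:30–17:50.
Brynn ∩ Noor ∩ Jamal: 09:10–10:35, 11:20–13:15, 16:30–17:25.
Brynn ∩ Noor ∩ Jamal ∩ Gita: 11:20–12:25, 12:35–13:15, 16:30–17:25.
Windows ≥ 30 min: 11:20–12:25, 12:35–13:15, 16:30–17:25.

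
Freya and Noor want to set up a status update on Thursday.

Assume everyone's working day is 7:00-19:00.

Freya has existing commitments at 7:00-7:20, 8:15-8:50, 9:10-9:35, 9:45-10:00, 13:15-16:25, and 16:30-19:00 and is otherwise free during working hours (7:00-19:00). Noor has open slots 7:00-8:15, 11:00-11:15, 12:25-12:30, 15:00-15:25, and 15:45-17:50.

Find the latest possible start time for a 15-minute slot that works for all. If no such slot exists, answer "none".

11:00

Freya free within 07:00–19:00: 07:20–08:15, 08:50–09:10, 09:35–09:45, 10:00–13:15, 16:25–16:30.
Freya ∩ Noor: 07:20–08:15, 11:00–11:15, 12:25–12:30, 16:25–16:30.
Windows ≥ 15 min: 07:20–08:15, 11:00–11:15.
Latest start in the last window 11:00–11:15 is 11:15 − 15 min = 11:00.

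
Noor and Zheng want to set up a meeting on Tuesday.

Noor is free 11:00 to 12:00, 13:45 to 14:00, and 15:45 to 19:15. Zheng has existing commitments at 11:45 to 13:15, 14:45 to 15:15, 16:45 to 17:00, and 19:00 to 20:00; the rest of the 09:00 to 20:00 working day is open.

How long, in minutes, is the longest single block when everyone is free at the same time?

Zheng free within 09:00–20:00: 09:00–11:45, 13:15–14:45, 15:15–16:45, 17:00–19:00.
Noor ∩ Zheng: 11:00–11:45, 13:45–14:00, 15:45–16:45, 17:00–19:00.
Common window lengths: 45, 15, 60, 120 min; longest is 120.

120 minutes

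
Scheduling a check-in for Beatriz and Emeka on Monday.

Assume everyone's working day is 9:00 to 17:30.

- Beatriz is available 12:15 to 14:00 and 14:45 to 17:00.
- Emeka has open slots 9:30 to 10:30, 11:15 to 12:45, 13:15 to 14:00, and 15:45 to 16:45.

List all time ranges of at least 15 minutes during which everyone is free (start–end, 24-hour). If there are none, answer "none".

Beatriz ∩ Emeka: 12:15–12:45, 13:15–14:00, 15:45–16:45.
Windows ≥ 15 min: 12:15–12:45, 13:15–14:00, 15:45–16:45.

12:15–12:45, 13:15–14:00, 15:45–16:45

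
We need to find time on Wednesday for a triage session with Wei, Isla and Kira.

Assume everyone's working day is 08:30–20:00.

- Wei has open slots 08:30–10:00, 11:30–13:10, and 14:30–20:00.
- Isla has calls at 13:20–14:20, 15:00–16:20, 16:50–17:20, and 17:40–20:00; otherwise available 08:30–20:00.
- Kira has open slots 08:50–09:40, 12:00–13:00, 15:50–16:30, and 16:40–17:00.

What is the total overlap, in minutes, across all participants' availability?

Isla free within 08:30–20:00: 08:30–13:20, 14:20–15:00, 16:20–16:50, 17:20–17:40.
Wei ∩ Isla: 08:30–10:00, 11:30–13:10, 14:30–15:00, 16:20–16:50, 17:20–17:40.
Wei ∩ Isla ∩ Kira: 08:50–09:40, 12:00–13:00, 16:20–16:30, 16:40–16:50.
Total common minutes: 50 + 60 + 10 + 10 = 130.

130 minutes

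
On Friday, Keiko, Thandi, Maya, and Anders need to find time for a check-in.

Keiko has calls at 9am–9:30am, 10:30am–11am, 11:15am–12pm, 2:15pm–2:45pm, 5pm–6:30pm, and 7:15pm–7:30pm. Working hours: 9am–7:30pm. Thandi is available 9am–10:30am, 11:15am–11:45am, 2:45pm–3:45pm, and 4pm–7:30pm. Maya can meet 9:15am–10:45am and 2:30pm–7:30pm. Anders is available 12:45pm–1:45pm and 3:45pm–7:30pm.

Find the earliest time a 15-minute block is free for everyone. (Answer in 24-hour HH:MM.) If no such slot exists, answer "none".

16:00

Keiko free within 09:00–19:30: 09:30–10:30, 11:00–11:15, 12:00–14:15, 14:45–17:00, 18:30–19:15.
Keiko ∩ Thandi: 09:30–10:30, 14:45–15:45, 16:00–17:00, 18:30–19:15.
Keiko ∩ Thandi ∩ Maya: 09:30–10:30, 14:45–15:45, 16:00–17:00, 18:30–19:15.
Keiko ∩ Thandi ∩ Maya ∩ Anders: 16:00–17:00, 18:30–19:15.
Windows ≥ 15 min: 16:00–17:00, 18:30–19:15.
Earliest such window starts at 16:00.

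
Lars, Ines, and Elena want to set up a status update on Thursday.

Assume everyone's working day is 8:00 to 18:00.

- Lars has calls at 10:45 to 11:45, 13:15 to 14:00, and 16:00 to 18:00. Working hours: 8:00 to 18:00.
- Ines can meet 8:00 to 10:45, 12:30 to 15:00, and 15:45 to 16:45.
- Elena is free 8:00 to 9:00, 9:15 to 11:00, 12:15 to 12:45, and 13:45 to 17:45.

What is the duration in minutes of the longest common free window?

Lars free within 08:00–18:00: 08:00–10:45, 11:45–13:15, 14:00–16:00.
Lars ∩ Ines: 08:00–10:45, 12:30–13:15, 14:00–15:00, 15:45–16:00.
Lars ∩ Ines ∩ Elena: 08:00–09:00, 09:15–10:45, 12:30–12:45, 14:00–15:00, 15:45–16:00.
Common window lengths: 60, 90, 15, 60, 15 min; longest is 90.

90 minutes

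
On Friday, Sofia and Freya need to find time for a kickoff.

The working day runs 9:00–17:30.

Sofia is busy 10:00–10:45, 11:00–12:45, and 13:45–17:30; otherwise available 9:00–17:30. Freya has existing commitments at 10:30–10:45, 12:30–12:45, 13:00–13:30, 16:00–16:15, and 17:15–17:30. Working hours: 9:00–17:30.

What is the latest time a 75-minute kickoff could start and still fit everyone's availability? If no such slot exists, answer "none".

Sofia free within 09:00–17:30: 09:00–10:00, 10:45–11:00, 12:45–13:45.
Freya free within 09:00–17:30: 09:00–10:30, 10:45–12:30, 12:45–13:00, 13:30–16:00, 16:15–17:15.
Sofia ∩ Freya: 09:00–10:00, 10:45–11:00, 12:45–13:00, 13:30–13:45.
Windows ≥ 75 min: (none).

none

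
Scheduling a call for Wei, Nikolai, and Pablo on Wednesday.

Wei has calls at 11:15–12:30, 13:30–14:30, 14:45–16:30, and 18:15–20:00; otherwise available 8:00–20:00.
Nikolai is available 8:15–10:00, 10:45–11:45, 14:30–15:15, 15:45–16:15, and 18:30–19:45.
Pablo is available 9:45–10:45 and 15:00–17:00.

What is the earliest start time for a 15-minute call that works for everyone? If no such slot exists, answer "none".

Wei free within 08:00–20:00: 08:00–11:15, 12:30–13:30, 14:30–14:45, 16:30–18:15.
Wei ∩ Nikolai: 08:15–10:00, 10:45–11:15, 14:30–14:45.
Wei ∩ Nikolai ∩ Pablo: 09:45–10:00.
Windows ≥ 15 min: 09:45–10:00.
Earliest such window starts at 09:45.

09:45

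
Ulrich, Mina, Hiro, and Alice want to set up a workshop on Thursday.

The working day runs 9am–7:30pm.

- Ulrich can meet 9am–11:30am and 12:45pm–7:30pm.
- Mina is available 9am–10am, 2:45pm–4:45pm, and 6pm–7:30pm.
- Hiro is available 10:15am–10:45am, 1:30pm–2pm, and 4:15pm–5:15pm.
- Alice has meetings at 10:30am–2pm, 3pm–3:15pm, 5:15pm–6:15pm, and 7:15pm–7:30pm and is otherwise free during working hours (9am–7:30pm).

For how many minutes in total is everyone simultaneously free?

Alice free within 09:00–19:30: 09:00–10:30, 14:00–15:00, 15:15–17:15, 18:15–19:15.
Ulrich ∩ Mina: 09:00–10:00, 14:45–16:45, 18:00–19:30.
Ulrich ∩ Mina ∩ Hiro: 16:15–16:45.
Ulrich ∩ Mina ∩ Hiro ∩ Alice: 16:15–16:45.
Total common minutes: 30.

30 minutes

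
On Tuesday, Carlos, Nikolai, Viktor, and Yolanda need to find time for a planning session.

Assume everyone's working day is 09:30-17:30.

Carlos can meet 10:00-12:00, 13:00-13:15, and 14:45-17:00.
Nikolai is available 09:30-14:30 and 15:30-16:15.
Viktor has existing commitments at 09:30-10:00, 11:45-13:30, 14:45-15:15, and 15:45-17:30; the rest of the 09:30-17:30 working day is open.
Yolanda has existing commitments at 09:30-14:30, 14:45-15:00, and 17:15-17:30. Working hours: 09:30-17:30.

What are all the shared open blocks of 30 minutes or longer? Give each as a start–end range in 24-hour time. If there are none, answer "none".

none

Viktor free within 09:30–17:30: 10:00–11:45, 13:30–14:45, 15:15–15:45.
Yolanda free within 09:30–17:30: 14:30–14:45, 15:00–17:15.
Carlos ∩ Nikolai: 10:00–12:00, 13:00–13:15, 15:30–16:15.
Carlos ∩ Nikolai ∩ Viktor: 10:00–11:45, 15:30–15:45.
Carlos ∩ Nikolai ∩ Viktor ∩ Yolanda: 15:30–15:45.
Windows ≥ 30 min: (none).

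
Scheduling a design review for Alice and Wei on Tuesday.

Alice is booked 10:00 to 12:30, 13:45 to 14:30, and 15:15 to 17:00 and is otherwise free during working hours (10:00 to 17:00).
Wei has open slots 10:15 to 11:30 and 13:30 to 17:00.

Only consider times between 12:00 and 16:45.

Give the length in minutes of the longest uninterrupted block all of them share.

45 minutes

Alice free within 10:00–17:00: 12:30–13:45, 14:30–15:15.
Alice ∩ Wei: 13:30–13:45, 14:30–15:15.
Restricted to 12:00–16:45: 13:30–13:45, 14:30–15:15.
Common window lengths: 15, 45 min; longest is 45.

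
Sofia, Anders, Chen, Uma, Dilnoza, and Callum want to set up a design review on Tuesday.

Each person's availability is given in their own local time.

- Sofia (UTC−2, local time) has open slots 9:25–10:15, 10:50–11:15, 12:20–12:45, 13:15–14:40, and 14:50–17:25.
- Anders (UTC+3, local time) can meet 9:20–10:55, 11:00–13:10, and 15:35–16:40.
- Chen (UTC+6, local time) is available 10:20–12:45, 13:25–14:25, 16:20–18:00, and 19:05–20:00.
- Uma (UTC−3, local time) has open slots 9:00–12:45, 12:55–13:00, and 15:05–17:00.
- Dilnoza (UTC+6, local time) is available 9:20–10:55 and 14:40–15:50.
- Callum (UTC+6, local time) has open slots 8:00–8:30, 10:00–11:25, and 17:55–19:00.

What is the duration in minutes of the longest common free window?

Sofia → UTC: 11:25–12:15, 12:50–13:15, 14:20–14:45, 15:15–16:40, 16:50–19:25.
Anders → UTC: 06:20–07:55, 08:00–10:10, 12:35–13:40.
Chen → UTC: 04:20–06:45, 07:25–08:25, 10:20–12:00, 13:05–14:00.
Uma → UTC: 12:00–15:45, 15:55–16:00, 18:05–20:00.
Dilnoza → UTC: 03:20–04:55, 08:40–09:50.
Callum → UTC: 02:00–02:30, 04:00–05:25, 11:55–13:00.
Sofia ∩ Anders: 12:50–13:15.
Sofia ∩ Anders ∩ Chen: 13:05–13:15.
Sofia ∩ Anders ∩ Chen ∩ Uma: 13:05–13:15.
Sofia ∩ Anders ∩ Chen ∩ Uma ∩ Dilnoza: (none).
Sofia ∩ Anders ∩ Chen ∩ Uma ∩ Dilnoza ∩ Callum: (none).
No common window.

0 minutes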